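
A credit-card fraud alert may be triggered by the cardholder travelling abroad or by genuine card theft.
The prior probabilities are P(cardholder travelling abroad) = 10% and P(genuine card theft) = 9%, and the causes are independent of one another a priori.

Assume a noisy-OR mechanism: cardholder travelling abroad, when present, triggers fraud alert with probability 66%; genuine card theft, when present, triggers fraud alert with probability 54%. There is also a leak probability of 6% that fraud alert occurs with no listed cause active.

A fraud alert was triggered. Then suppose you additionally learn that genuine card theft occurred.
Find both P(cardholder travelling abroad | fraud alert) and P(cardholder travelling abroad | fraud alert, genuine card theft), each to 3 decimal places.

Under noisy-OR, P(fraud alert | causes) = 1 − (1−0.06)·∏(1−qᵢ) over the active causes.
Numerator (weight on configurations with cardholder travelling abroad): 0.061916 + 0.007677 = 0.069593
Denominator P(fraud alert): 0.06·0.9·0.91 + 0.5676·0.9·0.09 + 0.6804·0.1·0.91 + 0.852984·0.1·0.09 = 0.164709
Posterior = 0.069593 / 0.164709 ≈ 0.423

With the extra evidence:
P(fraud alert | genuine card theft) = 0.5676*0.9 + 0.852984*0.1 = 0.510840 + 0.085298 = 0.596138
Of this, 0.085298 comes from 0.852984*0.1 (the cardholder travelling abroad=true cases).
So P(cardholder travelling abroad | fraud alert, genuine card theft) = 0.085298/0.596138 ≈ 0.143.

P(cardholder travelling abroad | fraud alert) ≈ 0.423; P(cardholder travelling abroad | fraud alert, genuine card theft) ≈ 0.143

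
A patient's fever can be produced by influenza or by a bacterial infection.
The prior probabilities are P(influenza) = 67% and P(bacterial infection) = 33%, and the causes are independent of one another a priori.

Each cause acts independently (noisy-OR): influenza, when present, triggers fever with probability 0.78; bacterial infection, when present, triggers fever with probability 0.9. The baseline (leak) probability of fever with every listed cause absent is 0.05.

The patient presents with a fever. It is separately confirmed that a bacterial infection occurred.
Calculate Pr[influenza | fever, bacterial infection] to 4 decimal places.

Under noisy-OR, P(fever | causes) = 1 − (1−0.05)·∏(1−qᵢ) over the active causes.
Weight on influenza=true, given the evidence: 0.9791×0.67 = 0.655997
Normalizer over all consistent configurations: 0.905×0.33 + 0.9791×0.67 = 0.954647
Posterior = 0.655997 / 0.954647 ≈ 0.6872

Pr[influenza | fever, bacterial infection] ≈ 0.6872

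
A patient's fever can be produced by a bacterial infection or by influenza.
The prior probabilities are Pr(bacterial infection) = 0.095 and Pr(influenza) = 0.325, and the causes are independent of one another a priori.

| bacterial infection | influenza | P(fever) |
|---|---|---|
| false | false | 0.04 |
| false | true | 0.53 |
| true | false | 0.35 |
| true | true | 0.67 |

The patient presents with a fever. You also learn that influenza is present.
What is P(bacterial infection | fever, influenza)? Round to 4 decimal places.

P(bacterial infection | fever, influenza) ≈ 0.1172

Enumerate both values of bacterial infection and weight by the priors:
  P(fever | influenza) = 0.53×0.905 + 0.67×0.095
        = 0.479650 + 0.063650 = 0.543300
Keeping only the bacterial infection-present terms gives 0.063650, so
  P(bacterial infection | fever, influenza) = 0.063650 / 0.543300 ≈ 0.1172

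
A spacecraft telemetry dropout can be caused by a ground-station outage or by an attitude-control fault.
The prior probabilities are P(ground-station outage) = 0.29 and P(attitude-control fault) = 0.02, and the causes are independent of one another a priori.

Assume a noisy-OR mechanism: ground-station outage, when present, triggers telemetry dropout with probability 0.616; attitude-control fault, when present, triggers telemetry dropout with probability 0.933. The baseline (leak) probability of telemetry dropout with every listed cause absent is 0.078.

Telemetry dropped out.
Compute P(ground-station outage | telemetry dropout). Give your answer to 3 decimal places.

Under noisy-OR, P(telemetry dropout | causes) = 1 − (1−0.078)·∏(1−qᵢ) over the active causes.
By total probability over the 4 (ground-station outage, attitude-control fault) configurations:
  P(telemetry dropout) = 0.078·0.71·0.98 + 0.938226·0.71·0.02 + 0.645952·0.29·0.98 + 0.976279·0.29·0.02
        = 0.054272 + 0.013323 + 0.183580 + 0.005662 = 0.256837
The terms with ground-station outage present sum to 0.189242, so
  P(ground-station outage | telemetry dropout) = 0.189242 / 0.256837 ≈ 0.737

P(ground-station outage | telemetry dropout) ≈ 0.737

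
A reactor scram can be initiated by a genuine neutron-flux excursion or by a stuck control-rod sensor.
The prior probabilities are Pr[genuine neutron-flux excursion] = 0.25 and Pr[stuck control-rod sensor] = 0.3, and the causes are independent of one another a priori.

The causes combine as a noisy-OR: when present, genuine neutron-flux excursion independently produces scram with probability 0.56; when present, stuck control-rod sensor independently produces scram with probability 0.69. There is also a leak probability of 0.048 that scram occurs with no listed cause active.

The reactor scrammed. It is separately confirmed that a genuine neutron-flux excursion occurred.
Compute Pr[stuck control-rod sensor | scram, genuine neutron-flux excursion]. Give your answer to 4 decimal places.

Under noisy-OR, P(scram | causes) = 1 − (1−0.048)·∏(1−qᵢ) over the active causes.
Enumerate both values of stuck control-rod sensor and weight by the priors:
  P(scram | genuine neutron-flux excursion) = 0.58112*0.7 + 0.870147*0.3
        = 0.406784 + 0.261044 = 0.667828
Keeping only the stuck control-rod sensor-present terms gives 0.261044, so
  P(stuck control-rod sensor | scram, genuine neutron-flux excursion) = 0.261044 / 0.667828 ≈ 0.3909

Pr[stuck control-rod sensor | scram, genuine neutron-flux excursion] ≈ 0.3909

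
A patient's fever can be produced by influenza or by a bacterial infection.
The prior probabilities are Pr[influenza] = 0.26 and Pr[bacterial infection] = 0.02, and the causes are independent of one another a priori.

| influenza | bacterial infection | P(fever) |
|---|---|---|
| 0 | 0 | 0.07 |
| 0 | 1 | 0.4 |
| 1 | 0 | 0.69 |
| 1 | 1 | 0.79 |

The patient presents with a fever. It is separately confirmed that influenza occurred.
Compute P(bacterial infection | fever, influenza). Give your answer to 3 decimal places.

P(bacterial infection | fever, influenza) ≈ 0.023

P(fever | influenza) = 0.69*0.98 + 0.79*0.02 = 0.676200 + 0.015800 = 0.692000
The bacterial infection-present share is 0.79*0.02 = 0.015800.
So P(bacterial infection | fever, influenza) = 0.015800/0.692000 ≈ 0.023.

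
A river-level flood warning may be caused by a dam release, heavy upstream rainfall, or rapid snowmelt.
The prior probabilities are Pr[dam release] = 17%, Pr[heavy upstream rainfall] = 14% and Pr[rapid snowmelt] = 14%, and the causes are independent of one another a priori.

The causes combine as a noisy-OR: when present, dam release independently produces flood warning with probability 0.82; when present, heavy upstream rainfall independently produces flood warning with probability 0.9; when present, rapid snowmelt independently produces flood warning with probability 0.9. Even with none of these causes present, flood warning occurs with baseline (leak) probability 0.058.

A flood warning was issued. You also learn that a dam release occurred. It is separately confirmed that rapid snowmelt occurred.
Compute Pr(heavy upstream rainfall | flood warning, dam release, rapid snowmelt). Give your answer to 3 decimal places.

Under noisy-OR, P(flood warning | causes) = 1 − (1−0.058)·∏(1−qᵢ) over the active causes.
For the numerator, keep only heavy upstream rainfall=true terms: 0.998304*0.14 = 0.139763
Normalizer over all consistent configurations: 0.983044*0.86 + 0.998304*0.14 = 0.985181
P(heavy upstream rainfall | flood warning, dam release, rapid snowmelt) = 0.139763/0.985181 ≈ 0.142

Pr(heavy upstream rainfall | flood warning, dam release, rapid snowmelt) ≈ 0.142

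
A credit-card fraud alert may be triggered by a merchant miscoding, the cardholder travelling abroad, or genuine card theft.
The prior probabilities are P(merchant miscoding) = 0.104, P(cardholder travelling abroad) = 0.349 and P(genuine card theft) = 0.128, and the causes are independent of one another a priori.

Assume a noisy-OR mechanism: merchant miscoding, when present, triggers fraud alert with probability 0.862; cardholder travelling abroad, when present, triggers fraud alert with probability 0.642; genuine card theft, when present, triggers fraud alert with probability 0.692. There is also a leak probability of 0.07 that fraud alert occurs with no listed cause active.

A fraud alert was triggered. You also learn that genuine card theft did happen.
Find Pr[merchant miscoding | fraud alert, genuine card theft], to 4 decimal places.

Pr[merchant miscoding | fraud alert, genuine card theft] ≈ 0.1264

Under noisy-OR, P(fraud alert | causes) = 1 − (1−0.07)·∏(1−qᵢ) over the active causes.
For the numerator, keep only merchant miscoding=true terms: 0.065028 + 0.035782 = 0.100810
The normalizing constant is 0.71356·0.896·0.651 + 0.897454·0.896·0.349 + 0.960471·0.104·0.651 + 0.985849·0.104·0.349 = 0.797664
Posterior = 0.100810 / 0.797664 ≈ 0.1264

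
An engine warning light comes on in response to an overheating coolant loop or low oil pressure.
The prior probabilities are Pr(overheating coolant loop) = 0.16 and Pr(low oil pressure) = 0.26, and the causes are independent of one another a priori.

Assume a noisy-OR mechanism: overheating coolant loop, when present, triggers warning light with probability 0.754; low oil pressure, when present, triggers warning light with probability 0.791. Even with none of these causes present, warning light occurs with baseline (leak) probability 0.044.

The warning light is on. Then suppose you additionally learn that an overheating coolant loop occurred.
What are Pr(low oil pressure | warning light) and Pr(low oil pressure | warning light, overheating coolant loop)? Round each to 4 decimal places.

Under noisy-OR, P(warning light | causes) = 1 − (1−0.044)·∏(1−qᵢ) over the active causes.
P(warning light) = 0.044*0.84*0.74 + 0.800196*0.84*0.26 + 0.764824*0.16*0.74 + 0.950848*0.16*0.26 = 0.027350 + 0.174763 + 0.090555 + 0.039555 = 0.332223
Restricting to configurations with low oil pressure present: 0.174763 + 0.039555 = 0.214318.
Hence the posterior is 0.214318/0.332223 ≈ 0.6451.

Now condition on the additional information:
By total probability over both values of low oil pressure:
  P(warning light | overheating coolant loop) = 0.764824×0.74 + 0.950848×0.26
        = 0.565970 + 0.247220 = 0.813190
Configurations with low oil pressure contribute 0.247220, so
  P(low oil pressure | warning light, overheating coolant loop) = 0.247220 / 0.813190 ≈ 0.3040
This is intercausal reasoning (explaining away): once overheating coolant loop accounts for the warning light, low oil pressure becomes less likely.

Pr(low oil pressure | warning light) ≈ 0.6451; Pr(low oil pressure | warning light, overheating coolant loop) ≈ 0.3040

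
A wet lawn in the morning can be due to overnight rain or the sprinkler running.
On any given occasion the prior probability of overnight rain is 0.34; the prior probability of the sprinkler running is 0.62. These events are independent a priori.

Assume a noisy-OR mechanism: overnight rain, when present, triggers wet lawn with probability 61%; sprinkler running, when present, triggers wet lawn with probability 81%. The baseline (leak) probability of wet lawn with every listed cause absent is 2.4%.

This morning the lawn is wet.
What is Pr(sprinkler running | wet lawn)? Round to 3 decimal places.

Under noisy-OR, P(wet lawn | causes) = 1 − (1−0.024)·∏(1−qᵢ) over the active causes.
For the numerator, keep only sprinkler running=true terms: 0.333318 + 0.195555 = 0.528873
The normalizing constant is 0.024·0.66·0.38 + 0.81456·0.66·0.62 + 0.61936·0.34·0.38 + 0.927678·0.34·0.62 = 0.614913
P(sprinkler running | wet lawn) = 0.528873/0.614913 ≈ 0.860

Pr(sprinkler running | wet lawn) ≈ 0.860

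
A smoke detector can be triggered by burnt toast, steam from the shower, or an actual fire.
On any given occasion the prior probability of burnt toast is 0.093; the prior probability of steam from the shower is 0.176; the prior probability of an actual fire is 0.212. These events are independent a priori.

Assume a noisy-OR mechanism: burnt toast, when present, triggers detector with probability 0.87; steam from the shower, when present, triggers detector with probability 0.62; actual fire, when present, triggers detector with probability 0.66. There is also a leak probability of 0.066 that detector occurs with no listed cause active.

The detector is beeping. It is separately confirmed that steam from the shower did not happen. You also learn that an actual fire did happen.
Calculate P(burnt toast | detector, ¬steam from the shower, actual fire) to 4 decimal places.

Under noisy-OR, P(detector | causes) = 1 − (1−0.066)·∏(1−qᵢ) over the active causes.
For the numerator, keep only burnt toast=true terms: 0.958717*0.093 = 0.089161
Normalizer over all consistent configurations: 0.68244*0.907 + 0.958717*0.093 = 0.708134
Posterior = 0.089161 / 0.708134 ≈ 0.1259

P(burnt toast | detector, ¬steam from the shower, actual fire) ≈ 0.1259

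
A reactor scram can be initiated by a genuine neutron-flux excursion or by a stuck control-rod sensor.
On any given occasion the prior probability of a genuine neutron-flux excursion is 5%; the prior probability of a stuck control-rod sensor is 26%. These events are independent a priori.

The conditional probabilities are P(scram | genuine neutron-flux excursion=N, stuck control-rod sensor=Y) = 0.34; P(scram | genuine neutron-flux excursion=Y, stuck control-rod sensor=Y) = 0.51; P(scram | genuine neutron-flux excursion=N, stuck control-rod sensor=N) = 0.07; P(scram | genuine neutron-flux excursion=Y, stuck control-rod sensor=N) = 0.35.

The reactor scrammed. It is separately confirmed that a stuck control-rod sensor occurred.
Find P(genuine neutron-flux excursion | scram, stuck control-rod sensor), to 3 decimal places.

P(genuine neutron-flux excursion | scram, stuck control-rod sensor) ≈ 0.073

Sum P(scram|·) weighted by the priors over both values of genuine neutron-flux excursion:
  P(scram | stuck control-rod sensor) = 0.34×0.95 + 0.51×0.05
        = 0.323000 + 0.025500 = 0.348500
Keeping only the genuine neutron-flux excursion-present terms gives 0.025500, so
  P(genuine neutron-flux excursion | scram, stuck control-rod sensor) = 0.025500 / 0.348500 ≈ 0.073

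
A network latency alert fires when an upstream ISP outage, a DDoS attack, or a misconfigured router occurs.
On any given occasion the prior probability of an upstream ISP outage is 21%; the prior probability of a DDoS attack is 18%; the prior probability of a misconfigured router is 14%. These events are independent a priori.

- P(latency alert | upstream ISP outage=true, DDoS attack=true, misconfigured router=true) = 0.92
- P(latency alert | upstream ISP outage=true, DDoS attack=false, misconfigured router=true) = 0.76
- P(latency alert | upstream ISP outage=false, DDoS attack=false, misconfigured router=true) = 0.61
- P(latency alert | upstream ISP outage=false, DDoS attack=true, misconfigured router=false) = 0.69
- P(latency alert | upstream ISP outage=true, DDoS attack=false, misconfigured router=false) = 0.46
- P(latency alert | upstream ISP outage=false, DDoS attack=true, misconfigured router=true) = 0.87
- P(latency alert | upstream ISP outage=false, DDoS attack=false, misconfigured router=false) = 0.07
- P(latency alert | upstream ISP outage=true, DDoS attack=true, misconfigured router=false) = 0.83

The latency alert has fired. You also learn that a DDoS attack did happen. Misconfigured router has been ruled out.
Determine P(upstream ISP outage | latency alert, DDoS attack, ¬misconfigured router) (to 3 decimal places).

P(upstream ISP outage | latency alert, DDoS attack, ¬misconfigured router) ≈ 0.242

Numerator (weight on configurations with upstream ISP outage): 0.83×0.21 = 0.174300
Normalizer over all consistent configurations: 0.69×0.79 + 0.83×0.21 = 0.719400
Posterior = 0.174300 / 0.719400 ≈ 0.242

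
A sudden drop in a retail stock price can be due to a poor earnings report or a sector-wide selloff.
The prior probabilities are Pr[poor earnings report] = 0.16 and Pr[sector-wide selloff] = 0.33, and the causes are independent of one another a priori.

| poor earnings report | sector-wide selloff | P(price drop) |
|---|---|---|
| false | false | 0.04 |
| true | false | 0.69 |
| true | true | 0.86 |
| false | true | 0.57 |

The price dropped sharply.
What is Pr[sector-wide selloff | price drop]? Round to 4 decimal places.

Sum P(price drop|·) weighted by the priors over the 4 (poor earnings report, sector-wide selloff) configurations:
  P(price drop) = 0.04×0.84×0.67 + 0.57×0.84×0.33 + 0.69×0.16×0.67 + 0.86×0.16×0.33
        = 0.022512 + 0.158004 + 0.073968 + 0.045408 = 0.299892
Configurations with sector-wide selloff contribute 0.203412, so
  P(sector-wide selloff | price drop) = 0.203412 / 0.299892 ≈ 0.6783

Pr[sector-wide selloff | price drop] ≈ 0.6783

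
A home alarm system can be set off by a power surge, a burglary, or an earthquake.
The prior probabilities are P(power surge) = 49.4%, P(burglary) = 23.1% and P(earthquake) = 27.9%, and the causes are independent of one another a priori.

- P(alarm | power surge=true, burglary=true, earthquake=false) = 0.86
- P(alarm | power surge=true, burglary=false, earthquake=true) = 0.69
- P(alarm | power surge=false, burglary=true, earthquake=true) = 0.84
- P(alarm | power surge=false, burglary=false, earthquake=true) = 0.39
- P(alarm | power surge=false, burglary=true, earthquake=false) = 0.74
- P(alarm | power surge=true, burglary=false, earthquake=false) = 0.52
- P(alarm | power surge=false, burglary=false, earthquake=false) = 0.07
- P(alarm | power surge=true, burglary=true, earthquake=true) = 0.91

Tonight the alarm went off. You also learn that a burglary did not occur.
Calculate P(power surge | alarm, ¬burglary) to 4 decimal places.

P(power surge | alarm, ¬burglary) ≈ 0.7767

For the numerator, keep only power surge=true terms: 0.185210 + 0.095100 = 0.280310
Normalizer over all consistent configurations: 0.07*0.506*0.721 + 0.39*0.506*0.279 + 0.52*0.494*0.721 + 0.69*0.494*0.279 = 0.360906
P(power surge | alarm, ¬burglary) = 0.280310/0.360906 ≈ 0.7767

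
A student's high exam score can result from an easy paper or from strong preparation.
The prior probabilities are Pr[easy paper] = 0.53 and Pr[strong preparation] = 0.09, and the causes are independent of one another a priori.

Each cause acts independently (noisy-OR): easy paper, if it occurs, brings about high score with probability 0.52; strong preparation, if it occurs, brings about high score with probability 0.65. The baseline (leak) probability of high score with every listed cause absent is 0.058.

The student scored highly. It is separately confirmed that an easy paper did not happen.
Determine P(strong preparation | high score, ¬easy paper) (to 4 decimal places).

Under noisy-OR, P(high score | causes) = 1 − (1−0.058)·∏(1−qᵢ) over the active causes.
Numerator (weight on configurations with strong preparation): 0.6703×0.09 = 0.060327
Normalizer over all consistent configurations: 0.058×0.91 + 0.6703×0.09 = 0.113107
Posterior = 0.060327 / 0.113107 ≈ 0.5334

P(strong preparation | high score, ¬easy paper) ≈ 0.5334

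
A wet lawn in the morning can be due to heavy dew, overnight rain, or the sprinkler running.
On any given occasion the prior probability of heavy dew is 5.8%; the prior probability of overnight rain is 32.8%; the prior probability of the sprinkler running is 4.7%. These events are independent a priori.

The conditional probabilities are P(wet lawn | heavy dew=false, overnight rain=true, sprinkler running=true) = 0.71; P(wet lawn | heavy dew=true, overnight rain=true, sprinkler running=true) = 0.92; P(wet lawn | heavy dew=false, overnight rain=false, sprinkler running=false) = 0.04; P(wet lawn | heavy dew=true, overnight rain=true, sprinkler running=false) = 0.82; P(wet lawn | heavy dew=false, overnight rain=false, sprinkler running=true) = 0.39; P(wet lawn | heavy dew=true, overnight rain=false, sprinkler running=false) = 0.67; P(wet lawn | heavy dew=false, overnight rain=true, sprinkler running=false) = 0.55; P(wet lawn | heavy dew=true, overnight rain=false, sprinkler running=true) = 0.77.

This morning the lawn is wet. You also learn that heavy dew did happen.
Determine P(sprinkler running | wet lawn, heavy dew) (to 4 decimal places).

P(wet lawn | heavy dew) = 0.67*0.672*0.953 + 0.77*0.672*0.047 + 0.82*0.328*0.953 + 0.92*0.328*0.047 = 0.429079 + 0.024320 + 0.256319 + 0.014183 = 0.723901
Of this, 0.038503 comes from 0.024320 + 0.014183 (the sprinkler running=true cases).
So P(sprinkler running | wet lawn, heavy dew) = 0.038503/0.723901 ≈ 0.0532.

P(sprinkler running | wet lawn, heavy dew) ≈ 0.0532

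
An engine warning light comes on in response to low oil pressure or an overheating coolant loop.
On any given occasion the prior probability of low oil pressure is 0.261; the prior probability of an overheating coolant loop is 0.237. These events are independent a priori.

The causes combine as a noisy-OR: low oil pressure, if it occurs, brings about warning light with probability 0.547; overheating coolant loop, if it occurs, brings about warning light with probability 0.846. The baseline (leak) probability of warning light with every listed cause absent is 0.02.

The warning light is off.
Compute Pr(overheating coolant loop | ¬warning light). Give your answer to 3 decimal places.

Under noisy-OR, P(warning light | causes) = 1 − (1−0.02)·∏(1−qᵢ) over the active causes.
Weight on overheating coolant loop=true, given the evidence: 0.026433 + 0.004229 = 0.030662
The normalizing constant is 0.98*0.739*0.763 + 0.15092*0.739*0.237 + 0.44394*0.261*0.763 + 0.068367*0.261*0.237 = 0.671650
Posterior = 0.030662 / 0.671650 ≈ 0.046

Pr(overheating coolant loop | ¬warning light) ≈ 0.046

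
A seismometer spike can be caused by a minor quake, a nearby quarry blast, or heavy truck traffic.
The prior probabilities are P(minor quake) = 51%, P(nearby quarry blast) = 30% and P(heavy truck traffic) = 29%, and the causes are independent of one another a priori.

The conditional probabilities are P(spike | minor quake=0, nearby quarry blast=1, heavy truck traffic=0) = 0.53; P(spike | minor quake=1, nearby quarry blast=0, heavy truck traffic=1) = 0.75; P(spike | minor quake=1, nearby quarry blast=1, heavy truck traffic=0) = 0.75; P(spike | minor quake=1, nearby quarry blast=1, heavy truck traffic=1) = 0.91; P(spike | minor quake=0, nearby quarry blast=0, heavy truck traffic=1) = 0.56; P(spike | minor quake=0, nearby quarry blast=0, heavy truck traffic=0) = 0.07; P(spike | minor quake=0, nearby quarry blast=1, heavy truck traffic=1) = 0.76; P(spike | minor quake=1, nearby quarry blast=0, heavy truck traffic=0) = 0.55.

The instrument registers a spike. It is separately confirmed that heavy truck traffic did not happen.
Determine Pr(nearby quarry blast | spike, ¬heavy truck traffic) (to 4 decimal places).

Pr(nearby quarry blast | spike, ¬heavy truck traffic) ≈ 0.4665

Sum P(spike|·) weighted by the priors over the 4 (minor quake, nearby quarry blast) configurations:
  P(spike | ¬heavy truck traffic) = 0.07×0.49×0.7 + 0.53×0.49×0.3 + 0.55×0.51×0.7 + 0.75×0.51×0.3
        = 0.024010 + 0.077910 + 0.196350 + 0.114750 = 0.413020
Keeping only the nearby quarry blast-present terms gives 0.192660, so
  P(nearby quarry blast | spike, ¬heavy truck traffic) = 0.192660 / 0.413020 ≈ 0.4665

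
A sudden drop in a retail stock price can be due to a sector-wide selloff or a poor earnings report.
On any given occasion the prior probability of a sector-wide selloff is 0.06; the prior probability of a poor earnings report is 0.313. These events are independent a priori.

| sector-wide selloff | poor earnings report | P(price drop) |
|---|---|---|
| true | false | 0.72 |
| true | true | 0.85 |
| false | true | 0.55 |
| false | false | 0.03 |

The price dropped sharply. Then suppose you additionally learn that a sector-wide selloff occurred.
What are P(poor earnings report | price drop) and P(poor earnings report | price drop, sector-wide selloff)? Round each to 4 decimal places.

For the numerator, keep only poor earnings report=true terms: 0.161821 + 0.015963 = 0.177784
Denominator P(price drop): 0.03·0.94·0.687 + 0.55·0.94·0.313 + 0.72·0.06·0.687 + 0.85·0.06·0.313 = 0.226835
Posterior = 0.177784 / 0.226835 ≈ 0.7838

Now also conditioning on sector-wide selloff=true:
By total probability over both values of poor earnings report:
  P(price drop | sector-wide selloff) = 0.72·0.687 + 0.85·0.313
        = 0.494640 + 0.266050 = 0.760690
Keeping only the poor earnings report-present terms gives 0.266050, so
  P(poor earnings report | price drop, sector-wide selloff) = 0.266050 / 0.760690 ≈ 0.3497
Conditioning on sector-wide selloff lowers the posterior on poor earnings report: the classic explaining-away effect in a common-effect structure.

P(poor earnings report | price drop) ≈ 0.7838; P(poor earnings report | price drop, sector-wide selloff) ≈ 0.3497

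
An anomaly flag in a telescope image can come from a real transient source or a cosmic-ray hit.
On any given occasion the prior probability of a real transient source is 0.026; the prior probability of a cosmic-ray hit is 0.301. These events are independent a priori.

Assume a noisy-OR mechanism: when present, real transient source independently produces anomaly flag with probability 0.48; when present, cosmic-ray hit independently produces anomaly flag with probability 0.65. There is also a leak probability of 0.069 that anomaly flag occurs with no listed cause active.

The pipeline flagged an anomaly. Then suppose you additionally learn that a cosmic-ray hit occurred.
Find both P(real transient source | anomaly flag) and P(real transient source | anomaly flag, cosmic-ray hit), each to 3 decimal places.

P(real transient source | anomaly flag) ≈ 0.061; P(real transient source | anomaly flag, cosmic-ray hit) ≈ 0.032

Under noisy-OR, P(anomaly flag | causes) = 1 − (1−0.069)·∏(1−qᵢ) over the active causes.
P(anomaly flag) = 0.069*0.974*0.699 + 0.67415*0.974*0.301 + 0.51588*0.026*0.699 + 0.830558*0.026*0.301 = 0.046977 + 0.197643 + 0.009376 + 0.006500 = 0.260496
The real transient source-present share is 0.009376 + 0.006500 = 0.015876.
Hence the posterior is 0.015876/0.260496 ≈ 0.061.

Now condition on the additional information:
P(anomaly flag | cosmic-ray hit) = 0.67415×0.974 + 0.830558×0.026 = 0.656622 + 0.021595 = 0.678217
Restricting to configurations with real transient source present: 0.830558×0.026 = 0.021595.
So P(real transient source | anomaly flag, cosmic-ray hit) = 0.021595/0.678217 ≈ 0.032.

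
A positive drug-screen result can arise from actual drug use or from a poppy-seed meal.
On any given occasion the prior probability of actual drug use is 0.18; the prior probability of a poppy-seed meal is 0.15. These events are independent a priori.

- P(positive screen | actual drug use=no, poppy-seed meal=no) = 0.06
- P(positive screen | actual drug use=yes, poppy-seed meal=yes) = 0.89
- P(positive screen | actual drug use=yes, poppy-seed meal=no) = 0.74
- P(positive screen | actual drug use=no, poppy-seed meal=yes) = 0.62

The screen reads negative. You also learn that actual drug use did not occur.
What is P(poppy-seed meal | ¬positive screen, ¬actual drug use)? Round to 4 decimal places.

P(¬positive screen | ¬actual drug use) = 0.94*0.85 + 0.38*0.15 = 0.799000 + 0.057000 = 0.856000
Of this, 0.057000 comes from 0.38*0.15 (the poppy-seed meal=true cases).
Hence the posterior is 0.057000/0.856000 ≈ 0.0666.

P(poppy-seed meal | ¬positive screen, ¬actual drug use) ≈ 0.0666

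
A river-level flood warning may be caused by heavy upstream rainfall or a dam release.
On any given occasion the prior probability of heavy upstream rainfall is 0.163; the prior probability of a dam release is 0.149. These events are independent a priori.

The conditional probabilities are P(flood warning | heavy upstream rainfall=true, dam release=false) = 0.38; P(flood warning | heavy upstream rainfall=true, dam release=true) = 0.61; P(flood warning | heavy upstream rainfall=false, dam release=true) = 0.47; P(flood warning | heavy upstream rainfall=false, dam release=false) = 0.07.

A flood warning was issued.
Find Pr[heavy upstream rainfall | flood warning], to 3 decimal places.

P(flood warning) = 0.07×0.837×0.851 + 0.47×0.837×0.149 + 0.38×0.163×0.851 + 0.61×0.163×0.149 = 0.049860 + 0.058615 + 0.052711 + 0.014815 = 0.176001
The heavy upstream rainfall-present share is 0.052711 + 0.014815 = 0.067526.
So P(heavy upstream rainfall | flood warning) = 0.067526/0.176001 ≈ 0.384.

Pr[heavy upstream rainfall | flood warning] ≈ 0.384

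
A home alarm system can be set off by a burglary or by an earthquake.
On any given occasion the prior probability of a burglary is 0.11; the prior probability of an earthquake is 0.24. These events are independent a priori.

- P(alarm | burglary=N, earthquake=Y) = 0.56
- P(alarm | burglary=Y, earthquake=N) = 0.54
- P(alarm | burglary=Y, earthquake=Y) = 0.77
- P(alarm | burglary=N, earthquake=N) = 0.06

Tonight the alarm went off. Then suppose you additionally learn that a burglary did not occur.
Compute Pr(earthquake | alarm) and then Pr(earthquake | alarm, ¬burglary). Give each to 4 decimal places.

Pr(earthquake | alarm) ≈ 0.6201; Pr(earthquake | alarm, ¬burglary) ≈ 0.7467

Enumerate the 4 (burglary, earthquake) configurations and weight by the priors:
  P(alarm) = 0.06*0.89*0.76 + 0.56*0.89*0.24 + 0.54*0.11*0.76 + 0.77*0.11*0.24
        = 0.040584 + 0.119616 + 0.045144 + 0.020328 = 0.225672
Keeping only the earthquake-present terms gives 0.139944, so
  P(earthquake | alarm) = 0.139944 / 0.225672 ≈ 0.6201

Now also conditioning on burglary≠true:
Enumerate both values of earthquake and weight by the priors:
  P(alarm | ¬burglary) = 0.06·0.76 + 0.56·0.24
        = 0.045600 + 0.134400 = 0.180000
Configurations with earthquake contribute 0.134400, so
  P(earthquake | alarm, ¬burglary) = 0.134400 / 0.180000 ≈ 0.7467
Ruling out burglary raises the posterior on earthquake — the flip side of explaining away.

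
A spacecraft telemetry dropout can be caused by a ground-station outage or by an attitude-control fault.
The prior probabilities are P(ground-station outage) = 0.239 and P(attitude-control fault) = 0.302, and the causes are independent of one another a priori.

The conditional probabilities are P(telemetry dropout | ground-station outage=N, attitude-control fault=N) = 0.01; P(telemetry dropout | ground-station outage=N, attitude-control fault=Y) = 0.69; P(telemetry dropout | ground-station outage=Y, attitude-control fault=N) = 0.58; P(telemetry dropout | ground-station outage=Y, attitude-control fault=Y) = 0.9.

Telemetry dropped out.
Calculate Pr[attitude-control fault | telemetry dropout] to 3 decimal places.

P(telemetry dropout) = 0.01·0.761·0.698 + 0.69·0.761·0.302 + 0.58·0.239·0.698 + 0.9·0.239·0.302 = 0.005312 + 0.158577 + 0.096757 + 0.064960 = 0.325606
Restricting to configurations with attitude-control fault present: 0.158577 + 0.064960 = 0.223537.
P(attitude-control fault | telemetry dropout) = 0.223537 / 0.325606 ≈ 0.687

Pr[attitude-control fault | telemetry dropout] ≈ 0.687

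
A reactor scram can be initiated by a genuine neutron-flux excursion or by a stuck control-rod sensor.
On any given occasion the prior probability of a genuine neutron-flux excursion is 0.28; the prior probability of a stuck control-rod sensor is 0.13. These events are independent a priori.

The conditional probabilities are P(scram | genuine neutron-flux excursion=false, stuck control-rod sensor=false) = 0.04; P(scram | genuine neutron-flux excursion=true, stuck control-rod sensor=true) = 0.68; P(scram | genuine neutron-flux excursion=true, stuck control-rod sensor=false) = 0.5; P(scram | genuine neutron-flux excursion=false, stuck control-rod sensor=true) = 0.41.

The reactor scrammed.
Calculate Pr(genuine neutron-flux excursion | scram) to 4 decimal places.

By total probability over the 4 (genuine neutron-flux excursion, stuck control-rod sensor) configurations:
  P(scram) = 0.04·0.72·0.87 + 0.41·0.72·0.13 + 0.5·0.28·0.87 + 0.68·0.28·0.13
        = 0.025056 + 0.038376 + 0.121800 + 0.024752 = 0.209984
Configurations with genuine neutron-flux excursion contribute 0.146552, so
  P(genuine neutron-flux excursion | scram) = 0.146552 / 0.209984 ≈ 0.6979

Pr(genuine neutron-flux excursion | scram) ≈ 0.6979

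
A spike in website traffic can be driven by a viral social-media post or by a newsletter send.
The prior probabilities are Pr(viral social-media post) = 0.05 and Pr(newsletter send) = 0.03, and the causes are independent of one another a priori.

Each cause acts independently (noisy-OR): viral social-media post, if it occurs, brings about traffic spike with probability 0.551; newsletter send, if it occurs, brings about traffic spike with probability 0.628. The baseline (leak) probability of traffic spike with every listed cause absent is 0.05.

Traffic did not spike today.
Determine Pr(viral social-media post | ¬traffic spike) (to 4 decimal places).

Pr(viral social-media post | ¬traffic spike) ≈ 0.0231

Under noisy-OR, P(traffic spike | causes) = 1 − (1−0.05)·∏(1−qᵢ) over the active causes.
P(¬traffic spike) = 0.95×0.95×0.97 + 0.3534×0.95×0.03 + 0.42655×0.05×0.97 + 0.158677×0.05×0.03 = 0.875425 + 0.010072 + 0.020688 + 0.000238 = 0.906423
Of this, 0.020926 comes from 0.020688 + 0.000238 (the viral social-media post=true cases).
So P(viral social-media post | ¬traffic spike) = 0.020926/0.906423 ≈ 0.0231.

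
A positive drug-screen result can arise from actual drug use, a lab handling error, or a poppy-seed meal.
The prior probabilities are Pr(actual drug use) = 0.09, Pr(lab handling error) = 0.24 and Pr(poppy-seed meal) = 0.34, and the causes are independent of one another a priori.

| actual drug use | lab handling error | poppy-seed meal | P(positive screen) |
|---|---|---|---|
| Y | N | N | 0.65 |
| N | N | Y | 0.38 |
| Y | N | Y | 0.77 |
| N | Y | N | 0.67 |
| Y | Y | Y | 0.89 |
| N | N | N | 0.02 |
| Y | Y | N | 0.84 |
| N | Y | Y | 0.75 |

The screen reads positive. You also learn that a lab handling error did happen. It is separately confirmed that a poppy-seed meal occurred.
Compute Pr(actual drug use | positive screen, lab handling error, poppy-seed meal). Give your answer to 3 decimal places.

For the numerator, keep only actual drug use=true terms: 0.89×0.09 = 0.080100
Denominator P(positive screen | lab handling error, poppy-seed meal): 0.75×0.91 + 0.89×0.09 = 0.762600
Posterior = 0.080100 / 0.762600 ≈ 0.105

Pr(actual drug use | positive screen, lab handling error, poppy-seed meal) ≈ 0.105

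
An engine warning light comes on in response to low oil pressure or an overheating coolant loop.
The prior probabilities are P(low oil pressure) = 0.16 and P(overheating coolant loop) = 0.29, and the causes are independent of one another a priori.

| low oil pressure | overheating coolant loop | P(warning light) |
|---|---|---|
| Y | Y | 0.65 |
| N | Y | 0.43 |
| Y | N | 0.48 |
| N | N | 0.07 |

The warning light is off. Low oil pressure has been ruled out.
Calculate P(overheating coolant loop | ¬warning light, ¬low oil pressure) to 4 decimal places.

By total probability over both values of overheating coolant loop:
  P(¬warning light | ¬low oil pressure) = 0.93*0.71 + 0.57*0.29
        = 0.660300 + 0.165300 = 0.825600
Configurations with overheating coolant loop contribute 0.165300, so
  P(overheating coolant loop | ¬warning light, ¬low oil pressure) = 0.165300 / 0.825600 ≈ 0.2002

P(overheating coolant loop | ¬warning light, ¬low oil pressure) ≈ 0.2002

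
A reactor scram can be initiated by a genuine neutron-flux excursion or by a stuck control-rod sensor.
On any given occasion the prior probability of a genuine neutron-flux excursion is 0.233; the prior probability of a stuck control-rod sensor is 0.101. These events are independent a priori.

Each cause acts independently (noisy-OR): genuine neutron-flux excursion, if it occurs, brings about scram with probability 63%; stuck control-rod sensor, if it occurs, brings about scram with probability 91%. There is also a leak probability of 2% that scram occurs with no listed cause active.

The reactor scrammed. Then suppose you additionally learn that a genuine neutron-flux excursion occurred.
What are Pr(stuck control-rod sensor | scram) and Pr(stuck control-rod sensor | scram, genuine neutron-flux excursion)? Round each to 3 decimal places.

Under noisy-OR, P(scram | causes) = 1 − (1−0.02)·∏(1−qᵢ) over the active causes.
Weight on stuck control-rod sensor=true, given the evidence: 0.070634 + 0.022765 = 0.093399
Denominator P(scram): 0.02*0.767*0.899 + 0.9118*0.767*0.101 + 0.6374*0.233*0.899 + 0.967366*0.233*0.101 = 0.240704
Posterior = 0.093399 / 0.240704 ≈ 0.388

Now condition on the additional information:
By total probability over both values of stuck control-rod sensor:
  P(scram | genuine neutron-flux excursion) = 0.6374×0.899 + 0.967366×0.101
        = 0.573023 + 0.097704 = 0.670727
The terms with stuck control-rod sensor present sum to 0.097704, so
  P(stuck control-rod sensor | scram, genuine neutron-flux excursion) = 0.097704 / 0.670727 ≈ 0.146
— genuine neutron-flux excursion explains away the evidence for stuck control-rod sensor.

Pr(stuck control-rod sensor | scram) ≈ 0.388; Pr(stuck control-rod sensor | scram, genuine neutron-flux excursion) ≈ 0.146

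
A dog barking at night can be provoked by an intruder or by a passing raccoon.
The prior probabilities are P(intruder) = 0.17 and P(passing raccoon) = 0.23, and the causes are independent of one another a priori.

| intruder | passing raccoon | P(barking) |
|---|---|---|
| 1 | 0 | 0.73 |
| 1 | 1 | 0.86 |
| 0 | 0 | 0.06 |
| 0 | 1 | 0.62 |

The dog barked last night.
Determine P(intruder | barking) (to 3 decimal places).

For the numerator, keep only intruder=true terms: 0.095557 + 0.033626 = 0.129183
Normalizer over all consistent configurations: 0.06·0.83·0.77 + 0.62·0.83·0.23 + 0.73·0.17·0.77 + 0.86·0.17·0.23 = 0.285887
P(intruder | barking) = 0.129183/0.285887 ≈ 0.452

P(intruder | barking) ≈ 0.452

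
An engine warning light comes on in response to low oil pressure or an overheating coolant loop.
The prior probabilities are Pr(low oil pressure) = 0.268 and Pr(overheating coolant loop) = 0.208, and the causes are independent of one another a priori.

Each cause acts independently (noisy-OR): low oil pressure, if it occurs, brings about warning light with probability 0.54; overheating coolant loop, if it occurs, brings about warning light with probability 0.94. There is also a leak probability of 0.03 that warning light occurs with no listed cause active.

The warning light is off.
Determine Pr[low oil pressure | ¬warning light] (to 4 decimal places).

Under noisy-OR, P(warning light | causes) = 1 − (1−0.03)·∏(1−qᵢ) over the active causes.
P(¬warning light) = 0.97×0.732×0.792 + 0.0582×0.732×0.208 + 0.4462×0.268×0.792 + 0.026772×0.268×0.208 = 0.562352 + 0.008861 + 0.094709 + 0.001492 = 0.667414
Of this, 0.096201 comes from 0.094709 + 0.001492 (the low oil pressure=true cases).
Hence the posterior is 0.096201/0.667414 ≈ 0.1441.

Pr[low oil pressure | ¬warning light] ≈ 0.1441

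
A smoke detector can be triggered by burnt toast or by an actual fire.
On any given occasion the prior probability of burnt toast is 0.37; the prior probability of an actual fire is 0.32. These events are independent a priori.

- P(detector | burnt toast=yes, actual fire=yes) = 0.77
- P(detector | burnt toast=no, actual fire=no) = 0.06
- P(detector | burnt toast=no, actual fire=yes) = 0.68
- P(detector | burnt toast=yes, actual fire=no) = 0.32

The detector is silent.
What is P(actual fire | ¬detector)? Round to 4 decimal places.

P(actual fire | ¬detector) ≈ 0.1379

Enumerate the 4 (burnt toast, actual fire) configurations and weight by the priors:
  P(¬detector) = 0.94×0.63×0.68 + 0.32×0.63×0.32 + 0.68×0.37×0.68 + 0.23×0.37×0.32
        = 0.402696 + 0.064512 + 0.171088 + 0.027232 = 0.665528
The terms with actual fire present sum to 0.091744, so
  P(actual fire | ¬detector) = 0.091744 / 0.665528 ≈ 0.1379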